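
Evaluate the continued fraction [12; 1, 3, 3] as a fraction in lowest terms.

Fold from the inside: start with 3/1.
  3 + 1/3 = 10/3
  1 + 3/10 = 13/10
  12 + 10/13 = 166/13

166/13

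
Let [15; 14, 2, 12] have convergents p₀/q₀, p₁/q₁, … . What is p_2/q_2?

437/29

Using pₖ = aₖpₖ₋₁ + pₖ₋₂, qₖ = aₖqₖ₋₁ + qₖ₋₂ (with p₋₁=1, p₋₂=0, q₋₁=0, q₋₂=1):
  k=0: a=15, p=15, q=1
  k=1: a=14, p=211, q=14
  k=2: a=2, p=437, q=29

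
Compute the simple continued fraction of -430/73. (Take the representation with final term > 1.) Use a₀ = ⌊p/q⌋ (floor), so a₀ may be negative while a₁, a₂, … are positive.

[-6; 9, 8]

-430 = -6*73 + 8
73 = 9*8 + 1
8 = 8*1 + 0  (stop)
So -430/73 = [-6; 9, 8].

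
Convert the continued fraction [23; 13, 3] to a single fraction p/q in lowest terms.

Using pₖ = aₖpₖ₋₁ + pₖ₋₂ and qₖ = aₖqₖ₋₁ + qₖ₋₂:
  k=0: a=23, p=23, q=1
  k=1: a=13, p=300, q=13
  k=2: a=3, p=923, q=40

923/40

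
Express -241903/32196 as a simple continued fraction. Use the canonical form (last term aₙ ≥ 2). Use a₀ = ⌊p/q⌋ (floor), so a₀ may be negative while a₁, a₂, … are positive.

-241903 = -8×32196 + 15665
32196 = 2×15665 + 866
15665 = 18×866 + 77
866 = 11×77 + 19
77 = 4×19 + 1
19 = 19×1 + 0  (stop)
So -241903/32196 = [-8; 2, 18, 11, 4, 19].

[-8; 2, 18, 11, 4, 19]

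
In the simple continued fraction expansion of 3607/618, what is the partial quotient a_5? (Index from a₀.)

3607 = 5·618 + 517   →  a_0 = 5
618 = 1·517 + 101   →  a_1 = 1
517 = 5·101 + 12   →  a_2 = 5
101 = 8·12 + 5   →  a_3 = 8
12 = 2·5 + 2   →  a_4 = 2
5 = 2·2 + 1   →  a_5 = 2

2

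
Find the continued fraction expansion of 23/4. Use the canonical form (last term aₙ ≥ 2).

23 = 5×4 + 3
4 = 1×3 + 1
3 = 3×1 + 0  (stop)
So 23/4 = [5; 1, 3].

[5; 1, 3]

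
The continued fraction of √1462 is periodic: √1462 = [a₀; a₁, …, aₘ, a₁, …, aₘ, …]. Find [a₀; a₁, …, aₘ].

a₀ = ⌊√1462⌋ = 38.
With m₀=0, d₀=1 and mₖ₊₁ = dₖaₖ − mₖ, dₖ₊₁ = (n − mₖ₊₁²)/dₖ, aₖ₊₁ = ⌊(a₀+mₖ₊₁)/dₖ₊₁⌋:
  k=1: m=38, d=18, a=4
  k=2: m=34, d=17, a=4
  k=3: m=34, d=18, a=4
  k=4: m=38, d=1, a=76
d=1 and a=2a₀=76 at k=4, so the next step gives (m, d) = (38, 18) again — its k=1 value — and the period has length 4.

[38; 4, 4, 4, 76]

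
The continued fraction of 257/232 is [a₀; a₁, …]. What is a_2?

3

257 = 1·232 + 25   →  a_0 = 1
232 = 9·25 + 7   →  a_1 = 9
25 = 3·7 + 4   →  a_2 = 3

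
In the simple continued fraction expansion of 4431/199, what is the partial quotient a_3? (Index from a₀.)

4431 = 22·199 + 53   →  a_0 = 22
199 = 3·53 + 40   →  a_1 = 3
53 = 1·40 + 13   →  a_2 = 1
40 = 3·13 + 1   →  a_3 = 3

3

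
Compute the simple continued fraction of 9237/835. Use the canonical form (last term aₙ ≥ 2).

[11; 16, 17, 3]

9237 = 11×835 + 52
835 = 16×52 + 3
52 = 17×3 + 1
3 = 3×1 + 0  (stop)
So 9237/835 = [11; 16, 17, 3].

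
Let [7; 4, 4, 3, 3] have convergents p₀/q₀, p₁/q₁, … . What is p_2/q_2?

123/17

Using pₖ = aₖpₖ₋₁ + pₖ₋₂, qₖ = aₖqₖ₋₁ + qₖ₋₂ (with p₋₁=1, p₋₂=0, q₋₁=0, q₋₂=1):
  k=0: a=7, p=7, q=1
  k=1: a=4, p=29, q=4
  k=2: a=4, p=123, q=17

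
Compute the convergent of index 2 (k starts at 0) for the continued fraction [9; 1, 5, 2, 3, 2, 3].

59/6

Using pₖ = aₖpₖ₋₁ + pₖ₋₂, qₖ = aₖqₖ₋₁ + qₖ₋₂ (with p₋₁=1, p₋₂=0, q₋₁=0, q₋₂=1):
  k=0: a=9, p=9, q=1
  k=1: a=1, p=10, q=1
  k=2: a=5, p=59, q=6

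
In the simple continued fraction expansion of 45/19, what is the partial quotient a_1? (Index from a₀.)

45 = 2·19 + 7   →  a_0 = 2
19 = 2·7 + 5   →  a_1 = 2

2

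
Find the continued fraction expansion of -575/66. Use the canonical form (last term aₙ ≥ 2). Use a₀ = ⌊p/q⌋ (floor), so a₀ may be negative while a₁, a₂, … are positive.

-575 = -9×66 + 19
66 = 3×19 + 9
19 = 2×9 + 1
9 = 9×1 + 0  (stop)
So -575/66 = [-9; 3, 2, 9].

[-9; 3, 2, 9]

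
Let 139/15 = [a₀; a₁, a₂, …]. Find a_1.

139 = 9·15 + 4   →  a_0 = 9
15 = 3·4 + 3   →  a_1 = 3

3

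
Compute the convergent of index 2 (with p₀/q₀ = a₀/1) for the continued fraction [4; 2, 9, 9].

85/19

Using pₖ = aₖpₖ₋₁ + pₖ₋₂, qₖ = aₖqₖ₋₁ + qₖ₋₂ (with p₋₁=1, p₋₂=0, q₋₁=0, q₋₂=1):
  k=0: a=4, p=4, q=1
  k=1: a=2, p=9, q=2
  k=2: a=9, p=85, q=19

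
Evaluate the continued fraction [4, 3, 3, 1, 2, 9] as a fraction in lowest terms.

Using pₖ = aₖpₖ₋₁ + pₖ₋₂ and qₖ = aₖqₖ₋₁ + qₖ₋₂:
  k=0: a=4, p=4, q=1
  k=1: a=3, p=13, q=3
  k=2: a=3, p=43, q=10
  k=3: a=1, p=56, q=13
  k=4: a=2, p=155, q=36
  k=5: a=9, p=1451, q=337

1451/337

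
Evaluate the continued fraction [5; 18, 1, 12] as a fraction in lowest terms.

Using pₖ = aₖpₖ₋₁ + pₖ₋₂ and qₖ = aₖqₖ₋₁ + qₖ₋₂:
  k=0: a=5, p=5, q=1
  k=1: a=18, p=91, q=18
  k=2: a=1, p=96, q=19
  k=3: a=12, p=1243, q=246

1243/246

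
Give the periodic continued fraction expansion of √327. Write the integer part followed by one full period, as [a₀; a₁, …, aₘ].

[18; 12, 36]

a₀ = ⌊√327⌋ = 18.
With m₀=0, d₀=1 and mₖ₊₁ = dₖaₖ − mₖ, dₖ₊₁ = (n − mₖ₊₁²)/dₖ, aₖ₊₁ = ⌊(a₀+mₖ₊₁)/dₖ₊₁⌋:
  k=1: m=18, d=3, a=12
  k=2: m=18, d=1, a=36
d=1 and a=2a₀=36 at k=2, so the next step gives (m, d) = (18, 3) again — its k=1 value — and the period has length 2.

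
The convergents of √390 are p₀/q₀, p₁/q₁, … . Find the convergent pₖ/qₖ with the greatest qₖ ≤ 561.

9341/473

√390 = [19; 1, 2, 1, 38, …] (period length 4).
Convergents:
  p_0/q_0 = 19/1
  p_1/q_1 = 20/1
  p_2/q_2 = 59/3
  p_3/q_3 = 79/4
  p_4/q_4 = 3061/155
  p_5/q_5 = 3140/159
  p_6/q_6 = 9341/473
  p_7/q_7 = 12481/632
q_6 = 473 ≤ 561 < 632 = q_7, so the answer is 9341/473.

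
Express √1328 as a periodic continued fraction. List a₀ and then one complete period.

[36; 2, 3, 1, 3, 1, 3, 2, 72]

a₀ = ⌊√1328⌋ = 36.
With m₀=0, d₀=1 and mₖ₊₁ = dₖaₖ − mₖ, dₖ₊₁ = (n − mₖ₊₁²)/dₖ, aₖ₊₁ = ⌊(a₀+mₖ₊₁)/dₖ₊₁⌋:
  k=1: m=36, d=32, a=2
  k=2: m=28, d=17, a=3
  k=3: m=23, d=47, a=1
  k=4: m=24, d=16, a=3
  k=5: m=24, d=47, a=1
  k=6: m=23, d=17, a=3
  k=7: m=28, d=32, a=2
  k=8: m=36, d=1, a=72
d=1 and a=2a₀=72 at k=8, so the next step gives (m, d) = (36, 32) again — its k=1 value — and the period has length 8.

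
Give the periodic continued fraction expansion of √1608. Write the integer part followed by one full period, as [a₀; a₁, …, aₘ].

a₀ = ⌊√1608⌋ = 40.

[40; 10, 80]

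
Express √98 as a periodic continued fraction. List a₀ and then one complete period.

a₀ = ⌊√98⌋ = 9.

[9; 1, 8, 1, 18]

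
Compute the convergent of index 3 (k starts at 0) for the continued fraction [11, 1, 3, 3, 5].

153/13

Using pₖ = aₖpₖ₋₁ + pₖ₋₂, qₖ = aₖqₖ₋₁ + qₖ₋₂ (with p₋₁=1, p₋₂=0, q₋₁=0, q₋₂=1):
  k=0: a=11, p=11, q=1
  k=1: a=1, p=12, q=1
  k=2: a=3, p=47, q=4
  k=3: a=3, p=153, q=13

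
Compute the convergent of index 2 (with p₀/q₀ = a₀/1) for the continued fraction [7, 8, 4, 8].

235/33

Using pₖ = aₖpₖ₋₁ + pₖ₋₂, qₖ = aₖqₖ₋₁ + qₖ₋₂ (with p₋₁=1, p₋₂=0, q₋₁=0, q₋₂=1):
  k=0: a=7, p=7, q=1
  k=1: a=8, p=57, q=8
  k=2: a=4, p=235, q=33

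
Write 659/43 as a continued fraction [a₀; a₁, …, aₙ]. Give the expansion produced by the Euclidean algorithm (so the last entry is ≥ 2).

[15; 3, 14]

659 = 15*43 + 14
43 = 3*14 + 1
14 = 14*1 + 0  (stop)
So 659/43 = [15; 3, 14].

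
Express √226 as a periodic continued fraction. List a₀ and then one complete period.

[15; 30]

a₀ = ⌊√226⌋ = 15.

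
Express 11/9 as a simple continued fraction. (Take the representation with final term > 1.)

11 = 1·9 + 2
9 = 4·2 + 1
2 = 2·1 + 0  (stop)
So 11/9 = [1; 4, 2].

[1; 4, 2]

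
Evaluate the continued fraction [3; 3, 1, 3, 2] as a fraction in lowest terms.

Fold from the inside: start with 2/1.
  3 + 1/2 = 7/2
  1 + 2/7 = 9/7
  3 + 7/9 = 34/9
  3 + 9/34 = 111/34

111/34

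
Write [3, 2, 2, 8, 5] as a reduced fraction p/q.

Fold from the inside: start with 5/1.
  8 + 1/5 = 41/5
  2 + 5/41 = 87/41
  2 + 41/87 = 215/87
  3 + 87/215 = 732/215

732/215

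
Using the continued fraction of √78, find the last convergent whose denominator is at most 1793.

√78 = [8; 1, 4, 1, 16, …] (period length 4).
Convergents:
  p_0/q_0 = 8/1
  p_1/q_1 = 9/1
  p_2/q_2 = 44/5
  p_3/q_3 = 53/6
  p_4/q_4 = 892/101
  p_5/q_5 = 945/107
  p_6/q_6 = 4672/529
  p_7/q_7 = 5617/636
  p_8/q_8 = 94544/10705
q_7 = 636 ≤ 1793 < 10705 = q_8, so the answer is 5617/636.

5617/636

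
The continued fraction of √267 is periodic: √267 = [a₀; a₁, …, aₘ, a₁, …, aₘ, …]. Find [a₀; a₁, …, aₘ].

a₀ = ⌊√267⌋ = 16.
With m₀=0, d₀=1 and mₖ₊₁ = dₖaₖ − mₖ, dₖ₊₁ = (n − mₖ₊₁²)/dₖ, aₖ₊₁ = ⌊(a₀+mₖ₊₁)/dₖ₊₁⌋:
  k=1: m=16, d=11, a=2
  k=2: m=6, d=21, a=1
  k=3: m=15, d=2, a=15
  k=4: m=15, d=21, a=1
  k=5: m=6, d=11, a=2
  k=6: m=16, d=1, a=32
d=1 and a=2a₀=32 at k=6, so the next step gives (m, d) = (16, 11) again — its k=1 value — and the period has length 6.

[16; 2, 1, 15, 1, 2, 32]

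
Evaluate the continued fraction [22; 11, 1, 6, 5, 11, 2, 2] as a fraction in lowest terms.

Fold from the inside: start with 2/1.
  2 + 1/2 = 5/2
  11 + 2/5 = 57/5
  5 + 5/57 = 290/57
  6 + 57/290 = 1797/290
  1 + 290/1797 = 2087/1797
  11 + 1797/2087 = 24754/2087
  22 + 2087/24754 = 546675/24754

546675/24754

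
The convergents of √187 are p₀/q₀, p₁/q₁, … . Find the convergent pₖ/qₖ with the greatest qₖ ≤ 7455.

46549/3404

√187 = [13; 1, 2, 13, 2, 1, 26, …] (period length 6).
Convergents:
  p_0/q_0 = 13/1
  p_1/q_1 = 14/1
  p_2/q_2 = 41/3
  p_3/q_3 = 547/40
  p_4/q_4 = 1135/83
  p_5/q_5 = 1682/123
  p_6/q_6 = 44867/3281
  p_7/q_7 = 46549/3404
  p_8/q_8 = 137965/10089
q_7 = 3404 ≤ 7455 < 10089 = q_8, so the answer is 46549/3404.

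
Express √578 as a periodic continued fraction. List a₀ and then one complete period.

[24; 24, 48]

a₀ = ⌊√578⌋ = 24.
With m₀=0, d₀=1 and mₖ₊₁ = dₖaₖ − mₖ, dₖ₊₁ = (n − mₖ₊₁²)/dₖ, aₖ₊₁ = ⌊(a₀+mₖ₊₁)/dₖ₊₁⌋:
  k=1: m=24, d=2, a=24
  k=2: m=24, d=1, a=48
d=1 and a=2a₀=48 at k=2, so the next step gives (m, d) = (24, 2) again — its k=1 value — and the period has length 2.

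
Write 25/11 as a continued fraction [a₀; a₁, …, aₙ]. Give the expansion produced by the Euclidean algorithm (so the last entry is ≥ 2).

25 = 2·11 + 3
11 = 3·3 + 2
3 = 1·2 + 1
2 = 2·1 + 0  (stop)
So 25/11 = [2; 3, 1, 2].

[2; 3, 1, 2]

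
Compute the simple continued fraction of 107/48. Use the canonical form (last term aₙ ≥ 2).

107 = 2·48 + 11
48 = 4·11 + 4
11 = 2·4 + 3
4 = 1·3 + 1
3 = 3·1 + 0  (stop)
So 107/48 = [2; 4, 2, 1, 3].

[2; 4, 2, 1, 3]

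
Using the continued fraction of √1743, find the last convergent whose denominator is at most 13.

167/4

√1743 = [41; 1, 2, 1, 82, …] (period length 4).
Convergents:
  p_0/q_0 = 41/1
  p_1/q_1 = 42/1
  p_2/q_2 = 125/3
  p_3/q_3 = 167/4
  p_4/q_4 = 13819/331
q_3 = 4 ≤ 13 < 331 = q_4, so the answer is 167/4.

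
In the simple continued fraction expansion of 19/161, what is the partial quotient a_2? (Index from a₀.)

19 = 0·161 + 19   →  a_0 = 0
161 = 8·19 + 9   →  a_1 = 8
19 = 2·9 + 1   →  a_2 = 2

2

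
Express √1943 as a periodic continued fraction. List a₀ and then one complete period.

a₀ = ⌊√1943⌋ = 44.
With m₀=0, d₀=1 and mₖ₊₁ = dₖaₖ − mₖ, dₖ₊₁ = (n − mₖ₊₁²)/dₖ, aₖ₊₁ = ⌊(a₀+mₖ₊₁)/dₖ₊₁⌋:
  k=1: m=44, d=7, a=12
  k=2: m=40, d=49, a=1
  k=3: m=9, d=38, a=1
  k=4: m=29, d=29, a=2
  k=5: m=29, d=38, a=1
  k=6: m=9, d=49, a=1
  k=7: m=40, d=7, a=12
  k=8: m=44, d=1, a=88
d=1 and a=2a₀=88 at k=8, so the next step gives (m, d) = (44, 7) again — its k=1 value — and the period has length 8.

[44; 12, 1, 1, 2, 1, 1, 12, 88]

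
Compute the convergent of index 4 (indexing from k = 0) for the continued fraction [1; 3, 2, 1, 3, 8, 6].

Using pₖ = aₖpₖ₋₁ + pₖ₋₂, qₖ = aₖqₖ₋₁ + qₖ₋₂ (with p₋₁=1, p₋₂=0, q₋₁=0, q₋₂=1):
  k=0: a=1, p=1, q=1
  k=1: a=3, p=4, q=3
  k=2: a=2, p=9, q=7
  k=3: a=1, p=13, q=10
  k=4: a=3, p=48, q=37

48/37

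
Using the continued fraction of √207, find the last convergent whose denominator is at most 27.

√207 = [14; 2, 1, 1, 2, 1, 1, 2, 28, …] (period length 8).
Convergents:
  p_0/q_0 = 14/1
  p_1/q_1 = 29/2
  p_2/q_2 = 43/3
  p_3/q_3 = 72/5
  p_4/q_4 = 187/13
  p_5/q_5 = 259/18
  p_6/q_6 = 446/31
q_5 = 18 ≤ 27 < 31 = q_6, so the answer is 259/18.

259/18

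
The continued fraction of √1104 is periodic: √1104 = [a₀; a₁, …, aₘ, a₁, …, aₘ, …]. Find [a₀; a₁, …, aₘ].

a₀ = ⌊√1104⌋ = 33.

[33; 4, 2, 2, 2, 4, 66]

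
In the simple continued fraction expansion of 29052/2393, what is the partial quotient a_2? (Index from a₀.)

8

29052 = 12·2393 + 336   →  a_0 = 12
2393 = 7·336 + 41   →  a_1 = 7
336 = 8·41 + 8   →  a_2 = 8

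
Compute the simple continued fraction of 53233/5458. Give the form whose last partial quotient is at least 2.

[9; 1, 3, 19, 4, 8, 2]

53233 = 9·5458 + 4111
5458 = 1·4111 + 1347
4111 = 3·1347 + 70
1347 = 19·70 + 17
70 = 4·17 + 2
17 = 8·2 + 1
2 = 2·1 + 0  (stop)
So 53233/5458 = [9; 1, 3, 19, 4, 8, 2].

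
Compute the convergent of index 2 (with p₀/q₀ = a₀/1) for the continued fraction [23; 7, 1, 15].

185/8

Using pₖ = aₖpₖ₋₁ + pₖ₋₂, qₖ = aₖqₖ₋₁ + qₖ₋₂ (with p₋₁=1, p₋₂=0, q₋₁=0, q₋₂=1):
  k=0: a=23, p=23, q=1
  k=1: a=7, p=162, q=7
  k=2: a=1, p=185, q=8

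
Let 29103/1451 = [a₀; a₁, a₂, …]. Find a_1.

17

29103 = 20·1451 + 83   →  a_0 = 20
1451 = 17·83 + 40   →  a_1 = 17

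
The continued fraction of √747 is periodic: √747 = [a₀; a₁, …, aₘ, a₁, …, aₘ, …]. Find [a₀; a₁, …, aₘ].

[27; 3, 54]

a₀ = ⌊√747⌋ = 27.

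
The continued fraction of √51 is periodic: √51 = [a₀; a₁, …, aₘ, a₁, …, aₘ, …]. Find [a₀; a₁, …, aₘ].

[7; 7, 14]

a₀ = ⌊√51⌋ = 7.
With m₀=0, d₀=1 and mₖ₊₁ = dₖaₖ − mₖ, dₖ₊₁ = (n − mₖ₊₁²)/dₖ, aₖ₊₁ = ⌊(a₀+mₖ₊₁)/dₖ₊₁⌋:
  k=1: m=7, d=2, a=7
  k=2: m=7, d=1, a=14
d=1 and a=2a₀=14 at k=2, so the next step gives (m, d) = (7, 2) again — its k=1 value — and the period has length 2.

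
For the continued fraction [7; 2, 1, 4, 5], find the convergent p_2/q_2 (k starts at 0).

Using pₖ = aₖpₖ₋₁ + pₖ₋₂, qₖ = aₖqₖ₋₁ + qₖ₋₂ (with p₋₁=1, p₋₂=0, q₋₁=0, q₋₂=1):
  k=0: a=7, p=7, q=1
  k=1: a=2, p=15, q=2
  k=2: a=1, p=22, q=3

22/3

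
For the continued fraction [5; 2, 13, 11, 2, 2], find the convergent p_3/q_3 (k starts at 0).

1639/299

Using pₖ = aₖpₖ₋₁ + pₖ₋₂, qₖ = aₖqₖ₋₁ + qₖ₋₂ (with p₋₁=1, p₋₂=0, q₋₁=0, q₋₂=1):
  k=0: a=5, p=5, q=1
  k=1: a=2, p=11, q=2
  k=2: a=13, p=148, q=27
  k=3: a=11, p=1639, q=299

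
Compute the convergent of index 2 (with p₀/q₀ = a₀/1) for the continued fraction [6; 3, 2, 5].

44/7

Using pₖ = aₖpₖ₋₁ + pₖ₋₂, qₖ = aₖqₖ₋₁ + qₖ₋₂ (with p₋₁=1, p₋₂=0, q₋₁=0, q₋₂=1):
  k=0: a=6, p=6, q=1
  k=1: a=3, p=19, q=3
  k=2: a=2, p=44, q=7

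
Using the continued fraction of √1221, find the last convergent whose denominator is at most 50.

√1221 = [34; 1, 16, 2, 16, 1, 68, …] (period length 6).
Convergents:
  p_0/q_0 = 34/1
  p_1/q_1 = 35/1
  p_2/q_2 = 594/17
  p_3/q_3 = 1223/35
  p_4/q_4 = 20162/577
q_3 = 35 ≤ 50 < 577 = q_4, so the answer is 1223/35.

1223/35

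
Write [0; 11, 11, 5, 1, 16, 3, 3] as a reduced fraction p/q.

Using pₖ = aₖpₖ₋₁ + pₖ₋₂ and qₖ = aₖqₖ₋₁ + qₖ₋₂:
  k=0: a=0, p=0, q=1
  k=1: a=11, p=1, q=11
  k=2: a=11, p=11, q=122
  k=3: a=5, p=56, q=621
  k=4: a=1, p=67, q=743
  k=5: a=16, p=1128, q=12509
  k=6: a=3, p=3451, q=38270
  k=7: a=3, p=11481, q=127319

11481/127319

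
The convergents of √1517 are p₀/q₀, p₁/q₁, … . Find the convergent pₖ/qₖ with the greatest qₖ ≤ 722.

√1517 = [38; 1, 18, 2, 18, 1, 76, …] (period length 6).
Convergents:
  p_0/q_0 = 38/1
  p_1/q_1 = 39/1
  p_2/q_2 = 740/19
  p_3/q_3 = 1519/39
  p_4/q_4 = 28082/721
  p_5/q_5 = 29601/760
q_4 = 721 ≤ 722 < 760 = q_5, so the answer is 28082/721.

28082/721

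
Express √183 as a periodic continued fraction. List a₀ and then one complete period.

a₀ = ⌊√183⌋ = 13.

[13; 1, 1, 8, 1, 1, 26]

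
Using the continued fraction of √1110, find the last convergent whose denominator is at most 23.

√1110 = [33; 3, 6, 3, 66, …] (period length 4).
Convergents:
  p_0/q_0 = 33/1
  p_1/q_1 = 100/3
  p_2/q_2 = 633/19
  p_3/q_3 = 1999/60
q_2 = 19 ≤ 23 < 60 = q_3, so the answer is 633/19.

633/19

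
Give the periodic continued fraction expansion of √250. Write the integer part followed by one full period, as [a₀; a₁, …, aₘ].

[15; 1, 4, 3, 3, 4, 1, 30]

a₀ = ⌊√250⌋ = 15.
With m₀=0, d₀=1 and mₖ₊₁ = dₖaₖ − mₖ, dₖ₊₁ = (n − mₖ₊₁²)/dₖ, aₖ₊₁ = ⌊(a₀+mₖ₊₁)/dₖ₊₁⌋:
  k=1: m=15, d=25, a=1
  k=2: m=10, d=6, a=4
  k=3: m=14, d=9, a=3
  k=4: m=13, d=9, a=3
  k=5: m=14, d=6, a=4
  k=6: m=10, d=25, a=1
  k=7: m=15, d=1, a=30
d=1 and a=2a₀=30 at k=7, so the next step gives (m, d) = (15, 25) again — its k=1 value — and the period has length 7.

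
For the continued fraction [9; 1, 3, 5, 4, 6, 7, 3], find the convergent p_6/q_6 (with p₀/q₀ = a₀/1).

Using pₖ = aₖpₖ₋₁ + pₖ₋₂, qₖ = aₖqₖ₋₁ + qₖ₋₂ (with p₋₁=1, p₋₂=0, q₋₁=0, q₋₂=1):
  k=0: a=9, p=9, q=1
  k=1: a=1, p=10, q=1
  k=2: a=3, p=39, q=4
  k=3: a=5, p=205, q=21
  k=4: a=4, p=859, q=88
  k=5: a=6, p=5359, q=549
  k=6: a=7, p=38372, q=3931

38372/3931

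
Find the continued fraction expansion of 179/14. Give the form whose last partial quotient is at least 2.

179 = 12*14 + 11
14 = 1*11 + 3
11 = 3*3 + 2
3 = 1*2 + 1
2 = 2*1 + 0  (stop)
So 179/14 = [12; 1, 3, 1, 2].

[12; 1, 3, 1, 2]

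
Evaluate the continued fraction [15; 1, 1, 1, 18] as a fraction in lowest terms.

Using pₖ = aₖpₖ₋₁ + pₖ₋₂ and qₖ = aₖqₖ₋₁ + qₖ₋₂:
  k=0: a=15, p=15, q=1
  k=1: a=1, p=16, q=1
  k=2: a=1, p=31, q=2
  k=3: a=1, p=47, q=3
  k=4: a=18, p=877, q=56

877/56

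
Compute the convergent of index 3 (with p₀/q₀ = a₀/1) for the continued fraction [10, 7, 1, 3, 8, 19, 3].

314/31

Using pₖ = aₖpₖ₋₁ + pₖ₋₂, qₖ = aₖqₖ₋₁ + qₖ₋₂ (with p₋₁=1, p₋₂=0, q₋₁=0, q₋₂=1):
  k=0: a=10, p=10, q=1
  k=1: a=7, p=71, q=7
  k=2: a=1, p=81, q=8
  k=3: a=3, p=314, q=31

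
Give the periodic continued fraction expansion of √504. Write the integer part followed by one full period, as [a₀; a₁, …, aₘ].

[22; 2, 4, 2, 44]

a₀ = ⌊√504⌋ = 22.
With m₀=0, d₀=1 and mₖ₊₁ = dₖaₖ − mₖ, dₖ₊₁ = (n − mₖ₊₁²)/dₖ, aₖ₊₁ = ⌊(a₀+mₖ₊₁)/dₖ₊₁⌋:
  k=1: m=22, d=20, a=2
  k=2: m=18, d=9, a=4
  k=3: m=18, d=20, a=2
  k=4: m=22, d=1, a=44
d=1 and a=2a₀=44 at k=4, so the next step gives (m, d) = (22, 20) again — its k=1 value — and the period has length 4.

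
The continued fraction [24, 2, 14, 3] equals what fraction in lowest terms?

Using pₖ = aₖpₖ₋₁ + pₖ₋₂ and qₖ = aₖqₖ₋₁ + qₖ₋₂:
  k=0: a=24, p=24, q=1
  k=1: a=2, p=49, q=2
  k=2: a=14, p=710, q=29
  k=3: a=3, p=2179, q=89

2179/89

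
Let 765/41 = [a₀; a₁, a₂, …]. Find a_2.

765 = 18·41 + 27   →  a_0 = 18
41 = 1·27 + 14   →  a_1 = 1
27 = 1·14 + 13   →  a_2 = 1

1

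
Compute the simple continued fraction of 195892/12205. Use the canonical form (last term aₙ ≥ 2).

195892 = 16·12205 + 612
12205 = 19·612 + 577
612 = 1·577 + 35
577 = 16·35 + 17
35 = 2·17 + 1
17 = 17·1 + 0  (stop)
So 195892/12205 = [16; 19, 1, 16, 2, 17].

[16; 19, 1, 16, 2, 17]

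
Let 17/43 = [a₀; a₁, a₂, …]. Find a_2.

1

17 = 0·43 + 17   →  a_0 = 0
43 = 2·17 + 9   →  a_1 = 2
17 = 1·9 + 8   →  a_2 = 1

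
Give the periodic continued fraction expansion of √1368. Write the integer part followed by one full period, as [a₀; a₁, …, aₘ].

[36; 1, 72]

a₀ = ⌊√1368⌋ = 36.
With m₀=0, d₀=1 and mₖ₊₁ = dₖaₖ − mₖ, dₖ₊₁ = (n − mₖ₊₁²)/dₖ, aₖ₊₁ = ⌊(a₀+mₖ₊₁)/dₖ₊₁⌋:
  k=1: m=36, d=72, a=1
  k=2: m=36, d=1, a=72
d=1 and a=2a₀=72 at k=2, so the next step gives (m, d) = (36, 72) again — its k=1 value — and the period has length 2.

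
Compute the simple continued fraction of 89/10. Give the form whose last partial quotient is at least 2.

89 = 8*10 + 9
10 = 1*9 + 1
9 = 9*1 + 0  (stop)
So 89/10 = [8; 1, 9].

[8; 1, 9]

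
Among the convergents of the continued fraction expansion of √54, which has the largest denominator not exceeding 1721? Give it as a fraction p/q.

6959/947

√54 = [7; 2, 1, 6, 1, 2, 14, …] (period length 6).
Convergents:
  p_0/q_0 = 7/1
  p_1/q_1 = 15/2
  p_2/q_2 = 22/3
  p_3/q_3 = 147/20
  p_4/q_4 = 169/23
  p_5/q_5 = 485/66
  p_6/q_6 = 6959/947
  p_7/q_7 = 14403/1960
q_6 = 947 ≤ 1721 < 1960 = q_7, so the answer is 6959/947.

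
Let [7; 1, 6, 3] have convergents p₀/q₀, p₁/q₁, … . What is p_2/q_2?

Using pₖ = aₖpₖ₋₁ + pₖ₋₂, qₖ = aₖqₖ₋₁ + qₖ₋₂ (with p₋₁=1, p₋₂=0, q₋₁=0, q₋₂=1):
  k=0: a=7, p=7, q=1
  k=1: a=1, p=8, q=1
  k=2: a=6, p=55, q=7

55/7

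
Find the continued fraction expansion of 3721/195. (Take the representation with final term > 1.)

[19; 12, 5, 3]

3721 = 19·195 + 16
195 = 12·16 + 3
16 = 5·3 + 1
3 = 3·1 + 0  (stop)
So 3721/195 = [19; 12, 5, 3].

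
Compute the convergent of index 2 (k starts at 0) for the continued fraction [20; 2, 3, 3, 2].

143/7

Using pₖ = aₖpₖ₋₁ + pₖ₋₂, qₖ = aₖqₖ₋₁ + qₖ₋₂ (with p₋₁=1, p₋₂=0, q₋₁=0, q₋₂=1):
  k=0: a=20, p=20, q=1
  k=1: a=2, p=41, q=2
  k=2: a=3, p=143, q=7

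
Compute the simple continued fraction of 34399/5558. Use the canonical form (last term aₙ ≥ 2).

[6; 5, 3, 2, 7, 2, 9]

34399 = 6×5558 + 1051
5558 = 5×1051 + 303
1051 = 3×303 + 142
303 = 2×142 + 19
142 = 7×19 + 9
19 = 2×9 + 1
9 = 9×1 + 0  (stop)
So 34399/5558 = [6; 5, 3, 2, 7, 2, 9].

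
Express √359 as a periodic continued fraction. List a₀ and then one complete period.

[18; 1, 17, 1, 36]

a₀ = ⌊√359⌋ = 18.
With m₀=0, d₀=1 and mₖ₊₁ = dₖaₖ − mₖ, dₖ₊₁ = (n − mₖ₊₁²)/dₖ, aₖ₊₁ = ⌊(a₀+mₖ₊₁)/dₖ₊₁⌋:
  k=1: m=18, d=35, a=1
  k=2: m=17, d=2, a=17
  k=3: m=17, d=35, a=1
  k=4: m=18, d=1, a=36
d=1 and a=2a₀=36 at k=4, so the next step gives (m, d) = (18, 35) again — its k=1 value — and the period has length 4.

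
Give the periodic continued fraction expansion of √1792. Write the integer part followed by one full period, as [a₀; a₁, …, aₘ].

a₀ = ⌊√1792⌋ = 42.
With m₀=0, d₀=1 and mₖ₊₁ = dₖaₖ − mₖ, dₖ₊₁ = (n − mₖ₊₁²)/dₖ, aₖ₊₁ = ⌊(a₀+mₖ₊₁)/dₖ₊₁⌋:
  k=1: m=42, d=28, a=3
  k=2: m=42, d=1, a=84
d=1 and a=2a₀=84 at k=2, so the next step gives (m, d) = (42, 28) again — its k=1 value — and the period has length 2.

[42; 3, 84]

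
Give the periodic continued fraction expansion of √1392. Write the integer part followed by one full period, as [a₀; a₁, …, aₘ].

a₀ = ⌊√1392⌋ = 37.
With m₀=0, d₀=1 and mₖ₊₁ = dₖaₖ − mₖ, dₖ₊₁ = (n − mₖ₊₁²)/dₖ, aₖ₊₁ = ⌊(a₀+mₖ₊₁)/dₖ₊₁⌋:
  k=1: m=37, d=23, a=3
  k=2: m=32, d=16, a=4
  k=3: m=32, d=23, a=3
  k=4: m=37, d=1, a=74
d=1 and a=2a₀=74 at k=4, so the next step gives (m, d) = (37, 23) again — its k=1 value — and the period has length 4.

[37; 3, 4, 3, 74]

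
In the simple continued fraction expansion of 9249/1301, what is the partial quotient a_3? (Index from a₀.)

5

9249 = 7·1301 + 142   →  a_0 = 7
1301 = 9·142 + 23   →  a_1 = 9
142 = 6·23 + 4   →  a_2 = 6
23 = 5·4 + 3   →  a_3 = 5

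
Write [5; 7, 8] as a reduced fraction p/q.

Fold from the inside: start with 8/1.
  7 + 1/8 = 57/8
  5 + 8/57 = 293/57

293/57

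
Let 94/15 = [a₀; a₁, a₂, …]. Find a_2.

94 = 6·15 + 4   →  a_0 = 6
15 = 3·4 + 3   →  a_1 = 3
4 = 1·3 + 1   →  a_2 = 1

1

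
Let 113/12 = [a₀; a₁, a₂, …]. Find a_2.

2

113 = 9·12 + 5   →  a_0 = 9
12 = 2·5 + 2   →  a_1 = 2
5 = 2·2 + 1   →  a_2 = 2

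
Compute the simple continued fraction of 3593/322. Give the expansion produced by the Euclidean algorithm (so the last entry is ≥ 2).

3593 = 11·322 + 51
322 = 6·51 + 16
51 = 3·16 + 3
16 = 5·3 + 1
3 = 3·1 + 0  (stop)
So 3593/322 = [11; 6, 3, 5, 3].

[11; 6, 3, 5, 3]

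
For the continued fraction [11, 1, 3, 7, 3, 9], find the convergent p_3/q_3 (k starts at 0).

Using pₖ = aₖpₖ₋₁ + pₖ₋₂, qₖ = aₖqₖ₋₁ + qₖ₋₂ (with p₋₁=1, p₋₂=0, q₋₁=0, q₋₂=1):
  k=0: a=11, p=11, q=1
  k=1: a=1, p=12, q=1
  k=2: a=3, p=47, q=4
  k=3: a=7, p=341, q=29

341/29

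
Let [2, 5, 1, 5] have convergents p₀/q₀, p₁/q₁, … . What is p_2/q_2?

13/6

Using pₖ = aₖpₖ₋₁ + pₖ₋₂, qₖ = aₖqₖ₋₁ + qₖ₋₂ (with p₋₁=1, p₋₂=0, q₋₁=0, q₋₂=1):
  k=0: a=2, p=2, q=1
  k=1: a=5, p=11, q=5
  k=2: a=1, p=13, q=6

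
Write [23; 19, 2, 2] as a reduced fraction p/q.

Using pₖ = aₖpₖ₋₁ + pₖ₋₂ and qₖ = aₖqₖ₋₁ + qₖ₋₂:
  k=0: a=23, p=23, q=1
  k=1: a=19, p=438, q=19
  k=2: a=2, p=899, q=39
  k=3: a=2, p=2236, q=97

2236/97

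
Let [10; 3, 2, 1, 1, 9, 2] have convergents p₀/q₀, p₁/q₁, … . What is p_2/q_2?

72/7

Using pₖ = aₖpₖ₋₁ + pₖ₋₂, qₖ = aₖqₖ₋₁ + qₖ₋₂ (with p₋₁=1, p₋₂=0, q₋₁=0, q₋₂=1):
  k=0: a=10, p=10, q=1
  k=1: a=3, p=31, q=3
  k=2: a=2, p=72, q=7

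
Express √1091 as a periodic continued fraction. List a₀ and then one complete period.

a₀ = ⌊√1091⌋ = 33.
With m₀=0, d₀=1 and mₖ₊₁ = dₖaₖ − mₖ, dₖ₊₁ = (n − mₖ₊₁²)/dₖ, aₖ₊₁ = ⌊(a₀+mₖ₊₁)/dₖ₊₁⌋:
  k=1: m=33, d=2, a=33
  k=2: m=33, d=1, a=66
d=1 and a=2a₀=66 at k=2, so the next step gives (m, d) = (33, 2) again — its k=1 value — and the period has length 2.

[33; 33, 66]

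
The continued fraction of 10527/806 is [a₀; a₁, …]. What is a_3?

10527 = 13·806 + 49   →  a_0 = 13
806 = 16·49 + 22   →  a_1 = 16
49 = 2·22 + 5   →  a_2 = 2
22 = 4·5 + 2   →  a_3 = 4

4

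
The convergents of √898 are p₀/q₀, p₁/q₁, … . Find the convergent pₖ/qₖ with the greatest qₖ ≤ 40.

899/30

√898 = [29; 1, 28, 1, 58, …] (period length 4).
Convergents:
  p_0/q_0 = 29/1
  p_1/q_1 = 30/1
  p_2/q_2 = 869/29
  p_3/q_3 = 899/30
  p_4/q_4 = 53011/1769
q_3 = 30 ≤ 40 < 1769 = q_4, so the answer is 899/30.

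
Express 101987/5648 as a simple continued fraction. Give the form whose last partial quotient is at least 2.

101987 = 18×5648 + 323
5648 = 17×323 + 157
323 = 2×157 + 9
157 = 17×9 + 4
9 = 2×4 + 1
4 = 4×1 + 0  (stop)
So 101987/5648 = [18; 17, 2, 17, 2, 4].

[18; 17, 2, 17, 2, 4]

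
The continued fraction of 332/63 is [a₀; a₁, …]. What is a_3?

2

332 = 5·63 + 17   →  a_0 = 5
63 = 3·17 + 12   →  a_1 = 3
17 = 1·12 + 5   →  a_2 = 1
12 = 2·5 + 2   →  a_3 = 2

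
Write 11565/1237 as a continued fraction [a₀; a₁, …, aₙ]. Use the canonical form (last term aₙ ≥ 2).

11565 = 9×1237 + 432
1237 = 2×432 + 373
432 = 1×373 + 59
373 = 6×59 + 19
59 = 3×19 + 2
19 = 9×2 + 1
2 = 2×1 + 0  (stop)
So 11565/1237 = [9; 2, 1, 6, 3, 9, 2].

[9; 2, 1, 6, 3, 9, 2]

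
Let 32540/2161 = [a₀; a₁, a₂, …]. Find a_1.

32540 = 15·2161 + 125   →  a_0 = 15
2161 = 17·125 + 36   →  a_1 = 17

17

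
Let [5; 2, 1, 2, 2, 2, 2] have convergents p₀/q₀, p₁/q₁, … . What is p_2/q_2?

Using pₖ = aₖpₖ₋₁ + pₖ₋₂, qₖ = aₖqₖ₋₁ + qₖ₋₂ (with p₋₁=1, p₋₂=0, q₋₁=0, q₋₂=1):
  k=0: a=5, p=5, q=1
  k=1: a=2, p=11, q=2
  k=2: a=1, p=16, q=3

16/3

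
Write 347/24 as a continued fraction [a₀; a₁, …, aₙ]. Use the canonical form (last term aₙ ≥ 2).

[14; 2, 5, 2]

347 = 14·24 + 11
24 = 2·11 + 2
11 = 5·2 + 1
2 = 2·1 + 0  (stop)
So 347/24 = [14; 2, 5, 2].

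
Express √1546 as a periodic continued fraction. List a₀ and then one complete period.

a₀ = ⌊√1546⌋ = 39.
With m₀=0, d₀=1 and mₖ₊₁ = dₖaₖ − mₖ, dₖ₊₁ = (n − mₖ₊₁²)/dₖ, aₖ₊₁ = ⌊(a₀+mₖ₊₁)/dₖ₊₁⌋:
  k=1: m=39, d=25, a=3
  k=2: m=36, d=10, a=7
  k=3: m=34, d=39, a=1
  k=4: m=5, d=39, a=1
  k=5: m=34, d=10, a=7
  k=6: m=36, d=25, a=3
  k=7: m=39, d=1, a=78
d=1 and a=2a₀=78 at k=7, so the next step gives (m, d) = (39, 25) again — its k=1 value — and the period has length 7.

[39; 3, 7, 1, 1, 7, 3, 78]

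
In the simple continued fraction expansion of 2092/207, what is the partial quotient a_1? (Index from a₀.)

9

2092 = 10·207 + 22   →  a_0 = 10
207 = 9·22 + 9   →  a_1 = 9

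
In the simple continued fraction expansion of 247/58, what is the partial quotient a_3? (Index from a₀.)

6

247 = 4·58 + 15   →  a_0 = 4
58 = 3·15 + 13   →  a_1 = 3
15 = 1·13 + 2   →  a_2 = 1
13 = 6·2 + 1   →  a_3 = 6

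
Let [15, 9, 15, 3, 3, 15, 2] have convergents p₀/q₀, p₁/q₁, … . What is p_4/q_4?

Using pₖ = aₖpₖ₋₁ + pₖ₋₂, qₖ = aₖqₖ₋₁ + qₖ₋₂ (with p₋₁=1, p₋₂=0, q₋₁=0, q₋₂=1):
  k=0: a=15, p=15, q=1
  k=1: a=9, p=136, q=9
  k=2: a=15, p=2055, q=136
  k=3: a=3, p=6301, q=417
  k=4: a=3, p=20958, q=1387

20958/1387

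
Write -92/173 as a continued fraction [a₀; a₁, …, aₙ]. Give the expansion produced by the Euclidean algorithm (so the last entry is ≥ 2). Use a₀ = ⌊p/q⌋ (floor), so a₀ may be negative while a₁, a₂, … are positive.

-92 = -1·173 + 81
173 = 2·81 + 11
81 = 7·11 + 4
11 = 2·4 + 3
4 = 1·3 + 1
3 = 3·1 + 0  (stop)
So -92/173 = [-1; 2, 7, 2, 1, 3].

[-1; 2, 7, 2, 1, 3]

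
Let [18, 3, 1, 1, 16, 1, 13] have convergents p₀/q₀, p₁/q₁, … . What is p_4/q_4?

2121/116

Using pₖ = aₖpₖ₋₁ + pₖ₋₂, qₖ = aₖqₖ₋₁ + qₖ₋₂ (with p₋₁=1, p₋₂=0, q₋₁=0, q₋₂=1):
  k=0: a=18, p=18, q=1
  k=1: a=3, p=55, q=3
  k=2: a=1, p=73, q=4
  k=3: a=1, p=128, q=7
  k=4: a=16, p=2121, q=116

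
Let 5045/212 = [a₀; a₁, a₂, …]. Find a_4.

13

5045 = 23·212 + 169   →  a_0 = 23
212 = 1·169 + 43   →  a_1 = 1
169 = 3·43 + 40   →  a_2 = 3
43 = 1·40 + 3   →  a_3 = 1
40 = 13·3 + 1   →  a_4 = 13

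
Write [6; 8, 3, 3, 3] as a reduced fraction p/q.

Fold from the inside: start with 3/1.
  3 + 1/3 = 10/3
  3 + 3/10 = 33/10
  8 + 10/33 = 274/33
  6 + 33/274 = 1677/274

1677/274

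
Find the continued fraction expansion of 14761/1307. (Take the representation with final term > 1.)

14761 = 11×1307 + 384
1307 = 3×384 + 155
384 = 2×155 + 74
155 = 2×74 + 7
74 = 10×7 + 4
7 = 1×4 + 3
4 = 1×3 + 1
3 = 3×1 + 0  (stop)
So 14761/1307 = [11; 3, 2, 2, 10, 1, 1, 3].

[11; 3, 2, 2, 10, 1, 1, 3]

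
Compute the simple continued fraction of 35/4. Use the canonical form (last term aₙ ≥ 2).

35 = 8×4 + 3
4 = 1×3 + 1
3 = 3×1 + 0  (stop)
So 35/4 = [8; 1, 3].

[8; 1, 3]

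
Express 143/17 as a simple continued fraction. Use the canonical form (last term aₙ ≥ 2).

[8; 2, 2, 3]

143 = 8·17 + 7
17 = 2·7 + 3
7 = 2·3 + 1
3 = 3·1 + 0  (stop)
So 143/17 = [8; 2, 2, 3].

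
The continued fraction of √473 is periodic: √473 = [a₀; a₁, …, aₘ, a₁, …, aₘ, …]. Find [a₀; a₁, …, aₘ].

a₀ = ⌊√473⌋ = 21.
With m₀=0, d₀=1 and mₖ₊₁ = dₖaₖ − mₖ, dₖ₊₁ = (n − mₖ₊₁²)/dₖ, aₖ₊₁ = ⌊(a₀+mₖ₊₁)/dₖ₊₁⌋:
  k=1: m=21, d=32, a=1
  k=2: m=11, d=11, a=2
  k=3: m=11, d=32, a=1
  k=4: m=21, d=1, a=42
d=1 and a=2a₀=42 at k=4, so the next step gives (m, d) = (21, 32) again — its k=1 value — and the period has length 4.

[21; 1, 2, 1, 42]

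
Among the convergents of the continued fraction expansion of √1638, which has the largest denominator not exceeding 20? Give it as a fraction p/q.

√1638 = [40; 2, 8, 2, 80, …] (period length 4).
Convergents:
  p_0/q_0 = 40/1
  p_1/q_1 = 81/2
  p_2/q_2 = 688/17
  p_3/q_3 = 1457/36
q_2 = 17 ≤ 20 < 36 = q_3, so the answer is 688/17.

688/17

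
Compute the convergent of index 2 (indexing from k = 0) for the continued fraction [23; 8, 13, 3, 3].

Using pₖ = aₖpₖ₋₁ + pₖ₋₂, qₖ = aₖqₖ₋₁ + qₖ₋₂ (with p₋₁=1, p₋₂=0, q₋₁=0, q₋₂=1):
  k=0: a=23, p=23, q=1
  k=1: a=8, p=185, q=8
  k=2: a=13, p=2428, q=105

2428/105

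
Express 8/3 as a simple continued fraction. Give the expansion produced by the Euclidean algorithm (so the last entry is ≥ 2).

[2; 1, 2]

8 = 2·3 + 2
3 = 1·2 + 1
2 = 2·1 + 0  (stop)
So 8/3 = [2; 1, 2].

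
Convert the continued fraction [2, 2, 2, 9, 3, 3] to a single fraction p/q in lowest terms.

Fold from the inside: start with 3/1.
  3 + 1/3 = 10/3
  9 + 3/10 = 93/10
  2 + 10/93 = 196/93
  2 + 93/196 = 485/196
  2 + 196/485 = 1166/485

1166/485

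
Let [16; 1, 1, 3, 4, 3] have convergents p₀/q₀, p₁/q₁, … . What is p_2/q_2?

33/2

Using pₖ = aₖpₖ₋₁ + pₖ₋₂, qₖ = aₖqₖ₋₁ + qₖ₋₂ (with p₋₁=1, p₋₂=0, q₋₁=0, q₋₂=1):
  k=0: a=16, p=16, q=1
  k=1: a=1, p=17, q=1
  k=2: a=1, p=33, q=2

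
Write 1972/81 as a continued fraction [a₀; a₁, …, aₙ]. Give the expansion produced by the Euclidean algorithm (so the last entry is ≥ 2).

[24; 2, 1, 8, 3]

1972 = 24·81 + 28
81 = 2·28 + 25
28 = 1·25 + 3
25 = 8·3 + 1
3 = 3·1 + 0  (stop)
So 1972/81 = [24; 2, 1, 8, 3].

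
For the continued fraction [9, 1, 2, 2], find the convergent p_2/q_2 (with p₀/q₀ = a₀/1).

29/3

Using pₖ = aₖpₖ₋₁ + pₖ₋₂, qₖ = aₖqₖ₋₁ + qₖ₋₂ (with p₋₁=1, p₋₂=0, q₋₁=0, q₋₂=1):
  k=0: a=9, p=9, q=1
  k=1: a=1, p=10, q=1
  k=2: a=2, p=29, q=3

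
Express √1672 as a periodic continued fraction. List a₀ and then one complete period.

[40; 1, 8, 10, 8, 1, 80]

a₀ = ⌊√1672⌋ = 40.
With m₀=0, d₀=1 and mₖ₊₁ = dₖaₖ − mₖ, dₖ₊₁ = (n − mₖ₊₁²)/dₖ, aₖ₊₁ = ⌊(a₀+mₖ₊₁)/dₖ₊₁⌋:
  k=1: m=40, d=72, a=1
  k=2: m=32, d=9, a=8
  k=3: m=40, d=8, a=10
  k=4: m=40, d=9, a=8
  k=5: m=32, d=72, a=1
  k=6: m=40, d=1, a=80
d=1 and a=2a₀=80 at k=6, so the next step gives (m, d) = (40, 72) again — its k=1 value — and the period has length 6.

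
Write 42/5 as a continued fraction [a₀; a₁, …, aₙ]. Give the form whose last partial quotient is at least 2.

[8; 2, 2]

42 = 8×5 + 2
5 = 2×2 + 1
2 = 2×1 + 0  (stop)
So 42/5 = [8; 2, 2].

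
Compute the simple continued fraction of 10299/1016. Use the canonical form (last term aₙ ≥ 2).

10299 = 10×1016 + 139
1016 = 7×139 + 43
139 = 3×43 + 10
43 = 4×10 + 3
10 = 3×3 + 1
3 = 3×1 + 0  (stop)
So 10299/1016 = [10; 7, 3, 4, 3, 3].

[10; 7, 3, 4, 3, 3]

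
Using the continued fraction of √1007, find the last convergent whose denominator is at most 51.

476/15

√1007 = [31; 1, 2, 1, 2, 1, 62, …] (period length 6).
Convergents:
  p_0/q_0 = 31/1
  p_1/q_1 = 32/1
  p_2/q_2 = 95/3
  p_3/q_3 = 127/4
  p_4/q_4 = 349/11
  p_5/q_5 = 476/15
  p_6/q_6 = 29861/941
q_5 = 15 ≤ 51 < 941 = q_6, so the answer is 476/15.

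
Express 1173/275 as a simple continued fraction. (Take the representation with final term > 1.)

1173 = 4*275 + 73
275 = 3*73 + 56
73 = 1*56 + 17
56 = 3*17 + 5
17 = 3*5 + 2
5 = 2*2 + 1
2 = 2*1 + 0  (stop)
So 1173/275 = [4; 3, 1, 3, 3, 2, 2].

[4; 3, 1, 3, 3, 2, 2]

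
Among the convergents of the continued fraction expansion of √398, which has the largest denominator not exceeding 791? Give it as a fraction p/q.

15541/779

√398 = [19; 1, 18, 1, 38, …] (period length 4).
Convergents:
  p_0/q_0 = 19/1
  p_1/q_1 = 20/1
  p_2/q_2 = 379/19
  p_3/q_3 = 399/20
  p_4/q_4 = 15541/779
  p_5/q_5 = 15940/799
q_4 = 779 ≤ 791 < 799 = q_5, so the answer is 15541/779.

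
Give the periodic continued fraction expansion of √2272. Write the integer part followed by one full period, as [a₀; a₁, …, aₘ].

[47; 1, 1, 1, 94]

a₀ = ⌊√2272⌋ = 47.
With m₀=0, d₀=1 and mₖ₊₁ = dₖaₖ − mₖ, dₖ₊₁ = (n − mₖ₊₁²)/dₖ, aₖ₊₁ = ⌊(a₀+mₖ₊₁)/dₖ₊₁⌋:
  k=1: m=47, d=63, a=1
  k=2: m=16, d=32, a=1
  k=3: m=16, d=63, a=1
  k=4: m=47, d=1, a=94
d=1 and a=2a₀=94 at k=4, so the next step gives (m, d) = (47, 63) again — its k=1 value — and the period has length 4.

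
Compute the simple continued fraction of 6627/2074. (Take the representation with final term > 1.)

6627 = 3×2074 + 405
2074 = 5×405 + 49
405 = 8×49 + 13
49 = 3×13 + 10
13 = 1×10 + 3
10 = 3×3 + 1
3 = 3×1 + 0  (stop)
So 6627/2074 = [3; 5, 8, 3, 1, 3, 3].

[3; 5, 8, 3, 1, 3, 3]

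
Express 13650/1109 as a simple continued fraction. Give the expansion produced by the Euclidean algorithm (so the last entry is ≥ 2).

13650 = 12·1109 + 342
1109 = 3·342 + 83
342 = 4·83 + 10
83 = 8·10 + 3
10 = 3·3 + 1
3 = 3·1 + 0  (stop)
So 13650/1109 = [12; 3, 4, 8, 3, 3].

[12; 3, 4, 8, 3, 3]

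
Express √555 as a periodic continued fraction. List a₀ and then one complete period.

a₀ = ⌊√555⌋ = 23.
With m₀=0, d₀=1 and mₖ₊₁ = dₖaₖ − mₖ, dₖ₊₁ = (n − mₖ₊₁²)/dₖ, aₖ₊₁ = ⌊(a₀+mₖ₊₁)/dₖ₊₁⌋:
  k=1: m=23, d=26, a=1
  k=2: m=3, d=21, a=1
  k=3: m=18, d=11, a=3
  k=4: m=15, d=30, a=1
  k=5: m=15, d=11, a=3
  k=6: m=18, d=21, a=1
  k=7: m=3, d=26, a=1
  k=8: m=23, d=1, a=46
d=1 and a=2a₀=46 at k=8, so the next step gives (m, d) = (23, 26) again — its k=1 value — and the period has length 8.

[23; 1, 1, 3, 1, 3, 1, 1, 46]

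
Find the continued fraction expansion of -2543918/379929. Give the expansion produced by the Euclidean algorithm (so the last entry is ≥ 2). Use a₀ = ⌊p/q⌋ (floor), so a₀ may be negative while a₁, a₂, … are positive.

-2543918 = -7*379929 + 115585
379929 = 3*115585 + 33174
115585 = 3*33174 + 16063
33174 = 2*16063 + 1048
16063 = 15*1048 + 343
1048 = 3*343 + 19
343 = 18*19 + 1
19 = 19*1 + 0  (stop)
So -2543918/379929 = [-7; 3, 3, 2, 15, 3, 18, 19].

[-7; 3, 3, 2, 15, 3, 18, 19]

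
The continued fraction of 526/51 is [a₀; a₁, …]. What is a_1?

3

526 = 10·51 + 16   →  a_0 = 10
51 = 3·16 + 3   →  a_1 = 3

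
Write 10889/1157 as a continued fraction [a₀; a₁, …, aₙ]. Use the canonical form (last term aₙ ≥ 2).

10889 = 9×1157 + 476
1157 = 2×476 + 205
476 = 2×205 + 66
205 = 3×66 + 7
66 = 9×7 + 3
7 = 2×3 + 1
3 = 3×1 + 0  (stop)
So 10889/1157 = [9; 2, 2, 3, 9, 2, 3].

[9; 2, 2, 3, 9, 2, 3]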